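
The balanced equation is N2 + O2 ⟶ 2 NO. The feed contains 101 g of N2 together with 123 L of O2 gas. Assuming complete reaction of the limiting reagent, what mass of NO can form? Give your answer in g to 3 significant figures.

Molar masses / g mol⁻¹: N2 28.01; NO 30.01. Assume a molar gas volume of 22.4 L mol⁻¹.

n(N2) = 101.0 / 28.01 = 3.606 mol
n(O2) = 123.0 / 22.4 = 5.491 mol
n/ν for N2 = 3.606/1 = 3.606
n/ν for O2 = 5.491/1 = 5.491
Smallest n/ν is N2 → limiting reagent.
n(NO) = (2/1) × 3.606 = 7.212 mol
mass = 7.212 × 30.01 = 216.4 g

216 g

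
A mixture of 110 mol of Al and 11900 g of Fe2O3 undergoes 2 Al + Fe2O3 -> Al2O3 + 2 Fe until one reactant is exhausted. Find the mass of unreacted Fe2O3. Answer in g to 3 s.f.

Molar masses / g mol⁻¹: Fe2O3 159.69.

n(Al) = 110.0 mol
n(Fe2O3) = 11900 / 159.69 = 74.52 mol
n/ν for Al = 110.0/2 = 55.00
n/ν for Fe2O3 = 74.52/1 = 74.52
Smallest n/ν is Al → limiting reagent.
Fe2O3 consumed = (1/2) × 110.0 = 55.00 mol
Fe2O3 remaining = 74.52 − 55.00 = 19.52 mol
mass = 19.52 × 159.69 = 3117 g

3120 g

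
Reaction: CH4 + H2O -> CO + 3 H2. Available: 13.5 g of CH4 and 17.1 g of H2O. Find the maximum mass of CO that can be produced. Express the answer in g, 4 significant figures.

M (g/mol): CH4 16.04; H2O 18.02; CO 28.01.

23.57 g

n(CH4) = 13.50 / 16.04 = 0.8416 mol
n(H2O) = 17.10 / 18.02 = 0.9489 mol
n/ν for CH4 = 0.8416/1 = 0.8416
n/ν for H2O = 0.9489/1 = 0.9489
Smallest n/ν is CH4 → limiting reagent.
n(CO) = (1/1) × 0.8416 = 0.8416 mol
mass = 0.8416 × 28.01 = 23.57 g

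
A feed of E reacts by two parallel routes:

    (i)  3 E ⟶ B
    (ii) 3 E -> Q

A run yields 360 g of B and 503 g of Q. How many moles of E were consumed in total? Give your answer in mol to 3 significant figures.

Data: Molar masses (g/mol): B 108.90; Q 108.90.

n(B) = 360 / 108.90 = 3.306 mol
n(Q) = 503 / 108.90 = 4.619 mol
n(E) via (i) = (3/1)×3.306 = 9.918 mol
n(E) via (ii) = (3/1)×4.619 = 13.86 mol
total n(E) = 9.918 + 13.86 = 23.78 mol

23.8 mol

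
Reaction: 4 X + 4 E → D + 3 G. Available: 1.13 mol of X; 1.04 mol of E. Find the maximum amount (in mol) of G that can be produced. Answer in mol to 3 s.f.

0.780 mol

n(X) = 1.130 mol
n(E) = 1.040 mol
n/ν → X: 0.2825, E: 0.2600; E is limiting.
n(G) = (3/4) × 1.040 = 0.7800 mol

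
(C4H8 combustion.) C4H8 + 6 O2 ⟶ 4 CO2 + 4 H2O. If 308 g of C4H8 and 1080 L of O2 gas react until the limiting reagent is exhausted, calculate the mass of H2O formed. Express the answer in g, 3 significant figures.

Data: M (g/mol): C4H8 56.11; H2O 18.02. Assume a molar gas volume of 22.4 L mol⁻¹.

396 g

n(C4H8) = 308.0 / 56.11 = 5.489 mol
n(O2) = 1080 / 22.4 = 48.21 mol
n/ν → C4H8: 5.489, O2: 8.035; C4H8 is limiting.
n(H2O) = (4/1) × 5.489 = 21.96 mol
mass = 21.96 × 18.02 = 395.7 g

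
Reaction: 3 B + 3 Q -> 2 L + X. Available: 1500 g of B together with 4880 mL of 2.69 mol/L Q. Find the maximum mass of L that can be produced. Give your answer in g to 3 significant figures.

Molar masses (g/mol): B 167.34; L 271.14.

n(B) = 1500 / 167.34 = 8.964 mol
n(Q) = 2.69 × 4880/1000 = 13.13 mol
n/ν → B: 2.988, Q: 4.377; B is limiting.
n(L) = (2/3) × 8.964 = 5.976 mol
mass = 5.976 × 271.14 = 1620 g

1620 g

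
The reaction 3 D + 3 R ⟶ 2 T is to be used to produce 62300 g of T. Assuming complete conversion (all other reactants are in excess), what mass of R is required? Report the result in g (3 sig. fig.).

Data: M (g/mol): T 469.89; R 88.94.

n(T) = 62300 / 469.89 = 132.6 mol
n(R) = (3/2) × 132.6 = 198.9 mol
mass = 198.9 × 88.94 = 17690 g

17700 g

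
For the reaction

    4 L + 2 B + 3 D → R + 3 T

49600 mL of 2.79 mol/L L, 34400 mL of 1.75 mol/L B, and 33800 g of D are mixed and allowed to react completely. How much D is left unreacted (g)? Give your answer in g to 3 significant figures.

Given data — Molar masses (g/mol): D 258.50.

10500 g

n(L) = 2.79 × 49600/1000 = 138.4 mol
n(B) = 1.75 × 34400/1000 = 60.20 mol
n(D) = 33800 / 258.50 = 130.8 mol
n/ν for L = 138.4/4 = 34.60
n/ν for B = 60.20/2 = 30.10
n/ν for D = 130.8/3 = 43.60
Smallest n/ν is B → limiting reagent.
D consumed = (3/2) × 60.20 = 90.30 mol
D remaining = 130.8 − 90.30 = 40.50 mol
mass = 40.50 × 258.50 = 10470 g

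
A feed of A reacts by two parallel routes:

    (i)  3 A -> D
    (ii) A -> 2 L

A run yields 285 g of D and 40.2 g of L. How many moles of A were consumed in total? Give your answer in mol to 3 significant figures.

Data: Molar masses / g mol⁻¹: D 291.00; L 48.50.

3.35 mol

n(D) = 285 / 291.00 = 0.9794 mol
n(L) = 40.2 / 48.50 = 0.8289 mol
n(A) via (i) = (3/1)×0.9794 = 2.938 mol
n(A) via (ii) = (1/2)×0.8289 = 0.4145 mol
total n(A) = 2.938 + 0.4145 = 3.353 mol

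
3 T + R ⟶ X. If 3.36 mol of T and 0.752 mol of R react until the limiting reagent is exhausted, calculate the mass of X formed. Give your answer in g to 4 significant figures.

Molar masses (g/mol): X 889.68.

669.0 g

n(T) = 3.360 mol
n(R) = 0.7520 mol
n/ν for T = 3.360/3 = 1.120
n/ν for R = 0.7520/1 = 0.7520
Smallest n/ν is R → limiting reagent.
n(X) = (1/1) × 0.7520 = 0.7520 mol
mass = 0.7520 × 889.68 = 669.0 g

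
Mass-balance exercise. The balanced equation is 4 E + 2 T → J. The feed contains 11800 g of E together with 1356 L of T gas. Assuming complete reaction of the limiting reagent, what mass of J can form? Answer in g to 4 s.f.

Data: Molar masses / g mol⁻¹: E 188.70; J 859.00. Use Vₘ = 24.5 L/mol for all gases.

n(E) = 11800 / 188.70 = 62.53 mol
n(T) = 1356 / 24.5 = 55.35 mol
n/ν → E: 15.63, T: 27.68; E is limiting.
n(J) = (1/4) × 62.53 = 15.63 mol
mass = 15.63 × 859.00 = 13430 g

13430 g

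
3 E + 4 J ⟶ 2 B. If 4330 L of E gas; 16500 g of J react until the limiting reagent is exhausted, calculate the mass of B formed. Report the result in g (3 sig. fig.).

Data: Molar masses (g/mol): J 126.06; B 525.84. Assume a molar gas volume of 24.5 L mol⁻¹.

n(E) = 4330 / 24.5 = 176.7 mol
n(J) = 16500 / 126.06 = 130.9 mol
n/ν for E = 176.7/3 = 58.90
n/ν for J = 130.9/4 = 32.73
Smallest n/ν is J → limiting reagent.
n(B) = (2/4) × 130.9 = 65.45 mol
mass = 65.45 × 525.84 = 34420 g

34400 g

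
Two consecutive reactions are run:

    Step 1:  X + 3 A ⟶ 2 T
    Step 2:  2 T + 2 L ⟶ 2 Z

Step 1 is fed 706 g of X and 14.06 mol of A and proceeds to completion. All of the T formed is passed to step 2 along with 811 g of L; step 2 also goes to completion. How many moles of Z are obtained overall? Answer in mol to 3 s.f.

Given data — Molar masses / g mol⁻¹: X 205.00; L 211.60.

3.83 mol

Step 1:
n(X) = 706.0 / 205.00 = 3.444 mol
n(A) = 14.06 mol
n/ν → X: 3.444, A: 4.687; X is limiting.
n(T) produced = (2/1) × 3.444 = 6.888 mol
Step 2:
n(T) available = 6.888 mol
n(L) = 811.0 / 211.60 = 3.833 mol
n/ν → T: 3.444, L: 1.917; L is limiting.
n(Z) = (2/2) × 3.833 = 3.833 mol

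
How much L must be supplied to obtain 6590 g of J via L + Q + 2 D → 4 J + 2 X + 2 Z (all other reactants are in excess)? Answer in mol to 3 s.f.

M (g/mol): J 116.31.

14.2 mol

n(J) = 6590 / 116.31 = 56.66 mol
n(L) = (1/4) × 56.66 = 14.17 mol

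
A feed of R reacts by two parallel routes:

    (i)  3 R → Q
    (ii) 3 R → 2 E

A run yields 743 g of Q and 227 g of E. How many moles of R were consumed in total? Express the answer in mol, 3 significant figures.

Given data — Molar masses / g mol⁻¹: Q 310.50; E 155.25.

n(Q) = 743 / 310.50 = 2.393 mol
n(E) = 227 / 155.25 = 1.462 mol
n(R) via (i) = (3/1)×2.393 = 7.179 mol
n(R) via (ii) = (3/2)×1.462 = 2.193 mol
total n(R) = 7.179 + 2.193 = 9.372 mol

9.37 mol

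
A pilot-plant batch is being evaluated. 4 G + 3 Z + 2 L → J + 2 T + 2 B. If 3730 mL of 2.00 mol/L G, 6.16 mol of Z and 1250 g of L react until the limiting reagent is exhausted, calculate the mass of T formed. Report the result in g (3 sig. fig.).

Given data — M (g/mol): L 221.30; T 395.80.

1480 g

n(G) = 2.00 × 3730/1000 = 7.460 mol
n(Z) = 6.160 mol
n(L) = 1250 / 221.30 = 5.648 mol
n/ν for G = 7.460/4 = 1.865
n/ν for Z = 6.160/3 = 2.053
n/ν for L = 5.648/2 = 2.824
Smallest n/ν is G → limiting reagent.
n(T) = (2/4) × 7.460 = 3.730 mol
mass = 3.730 × 395.80 = 1476 g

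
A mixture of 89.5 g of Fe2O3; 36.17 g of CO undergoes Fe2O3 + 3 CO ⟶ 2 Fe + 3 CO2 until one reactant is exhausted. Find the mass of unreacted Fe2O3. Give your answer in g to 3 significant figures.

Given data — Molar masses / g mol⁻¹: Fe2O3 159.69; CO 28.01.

20.8 g

n(Fe2O3) = 89.50 / 159.69 = 0.5605 mol
n(CO) = 36.17 / 28.01 = 1.291 mol
n/ν for Fe2O3 = 0.5605/1 = 0.5605
n/ν for CO = 1.291/3 = 0.4303
Smallest n/ν is CO → limiting reagent.
Fe2O3 consumed = (1/3) × 1.291 = 0.4303 mol
Fe2O3 remaining = 0.5605 − 0.4303 = 0.1302 mol
mass = 0.1302 × 159.69 = 20.79 g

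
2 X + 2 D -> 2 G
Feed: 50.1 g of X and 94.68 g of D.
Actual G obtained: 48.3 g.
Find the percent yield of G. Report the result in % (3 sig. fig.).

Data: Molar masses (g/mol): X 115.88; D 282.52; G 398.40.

n(X) = 50.10 / 115.88 = 0.4323 mol
n(D) = 94.68 / 282.52 = 0.3351 mol
n/ν for X = 0.4323/2 = 0.2162
n/ν for D = 0.3351/2 = 0.1676
Smallest n/ν is D → limiting reagent.
theoretical n(G) = (2/2) × 0.3351 = 0.3351 mol → 133.5 g
% yield = 48.3 / 133.5 × 100 = 36.18 %

36.2 %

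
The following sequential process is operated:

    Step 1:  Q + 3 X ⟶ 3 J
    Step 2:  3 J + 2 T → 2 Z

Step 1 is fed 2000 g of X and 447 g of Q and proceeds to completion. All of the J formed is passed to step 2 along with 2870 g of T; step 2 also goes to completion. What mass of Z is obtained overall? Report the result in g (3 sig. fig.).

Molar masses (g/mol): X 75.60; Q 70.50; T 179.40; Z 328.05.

4160 g

Step 1:
n(X) = 2000 / 75.60 = 26.46 mol
n(Q) = 447.0 / 70.50 = 6.340 mol
n/ν → X: 8.820, Q: 6.340; Q is limiting.
n(J) produced = (3/1) × 6.340 = 19.02 mol
Step 2:
n(J) available = 19.02 mol
n(T) = 2870 / 179.40 = 16.00 mol
n/ν → J: 6.340, T: 8.000; J is limiting.
n(Z) = (2/3) × 19.02 = 12.68 mol
mass = 12.68 × 328.05 = 4160 g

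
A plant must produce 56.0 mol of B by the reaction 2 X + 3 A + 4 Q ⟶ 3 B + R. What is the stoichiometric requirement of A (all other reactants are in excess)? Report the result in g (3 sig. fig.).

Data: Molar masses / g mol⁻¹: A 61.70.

n(B) = 56.00 mol
n(A) = (3/3) × 56.00 = 56.00 mol
mass = 56.00 × 61.70 = 3455 g

3460 g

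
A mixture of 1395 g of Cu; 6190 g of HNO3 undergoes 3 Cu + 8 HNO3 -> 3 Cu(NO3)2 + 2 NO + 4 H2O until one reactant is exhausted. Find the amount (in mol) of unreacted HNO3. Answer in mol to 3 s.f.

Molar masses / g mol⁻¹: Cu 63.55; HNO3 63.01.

39.7 mol

n(Cu) = 1395 / 63.55 = 21.95 mol
n(HNO3) = 6190 / 63.01 = 98.24 mol
n/ν for Cu = 21.95/3 = 7.317
n/ν for HNO3 = 98.24/8 = 12.28
Smallest n/ν is Cu → limiting reagent.
HNO3 consumed = (8/3) × 21.95 = 58.53 mol
HNO3 remaining = 98.24 − 58.53 = 39.71 mol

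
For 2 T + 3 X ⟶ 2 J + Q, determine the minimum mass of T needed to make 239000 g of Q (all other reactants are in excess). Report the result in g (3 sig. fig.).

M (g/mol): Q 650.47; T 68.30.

50200 g

n(Q) = 239000 / 650.47 = 367.4 mol
n(T) = (2/1) × 367.4 = 734.8 mol
mass = 734.8 × 68.30 = 50190 g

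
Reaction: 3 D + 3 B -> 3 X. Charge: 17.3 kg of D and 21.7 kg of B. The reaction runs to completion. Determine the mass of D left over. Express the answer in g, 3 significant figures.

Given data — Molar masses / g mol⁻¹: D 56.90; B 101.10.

n(D) = 17.30×1000 / 56.90 = 304.0 mol
n(B) = 21.70×1000 / 101.10 = 214.6 mol
n/ν for D = 304.0/3 = 101.3
n/ν for B = 214.6/3 = 71.53
Smallest n/ν is B → limiting reagent.
D consumed = (3/3) × 214.6 = 214.6 mol
D remaining = 304.0 − 214.6 = 89.40 mol
mass = 89.40 × 56.90 = 5087 g

5090 g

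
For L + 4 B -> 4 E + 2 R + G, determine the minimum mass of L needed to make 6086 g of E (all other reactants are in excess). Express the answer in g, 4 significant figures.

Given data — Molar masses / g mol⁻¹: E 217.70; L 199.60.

n(E) = 6086 / 217.70 = 27.96 mol
n(L) = (1/4) × 27.96 = 6.990 mol
mass = 6.990 × 199.60 = 1395 g

1395 g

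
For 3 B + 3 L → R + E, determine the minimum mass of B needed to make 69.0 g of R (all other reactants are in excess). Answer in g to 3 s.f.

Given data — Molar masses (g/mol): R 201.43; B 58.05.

n(R) = 69.0 / 201.43 = 0.3426 mol
n(B) = (3/1) × 0.3426 = 1.028 mol
mass = 1.028 × 58.05 = 59.68 g

59.7 g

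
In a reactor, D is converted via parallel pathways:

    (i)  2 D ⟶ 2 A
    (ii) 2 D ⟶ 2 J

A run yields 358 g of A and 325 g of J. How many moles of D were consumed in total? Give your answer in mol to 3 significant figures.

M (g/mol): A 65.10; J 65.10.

10.5 mol

n(A) = 358 / 65.10 = 5.499 mol
n(J) = 325 / 65.10 = 4.992 mol
n(D) via (i) = (2/2)×5.499 = 5.499 mol
n(D) via (ii) = (2/2)×4.992 = 4.992 mol
total n(D) = 5.499 + 4.992 = 10.49 mol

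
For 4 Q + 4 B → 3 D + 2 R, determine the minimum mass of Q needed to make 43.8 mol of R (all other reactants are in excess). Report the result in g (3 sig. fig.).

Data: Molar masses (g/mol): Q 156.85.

13700 g

n(R) = 43.80 mol
n(Q) = (4/2) × 43.80 = 87.60 mol
mass = 87.60 × 156.85 = 13740 g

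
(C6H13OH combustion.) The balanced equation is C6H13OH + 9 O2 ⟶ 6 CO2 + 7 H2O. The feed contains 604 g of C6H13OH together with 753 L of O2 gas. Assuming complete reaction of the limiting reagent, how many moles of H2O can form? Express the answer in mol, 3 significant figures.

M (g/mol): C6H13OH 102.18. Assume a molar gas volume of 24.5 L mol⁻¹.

23.9 mol

n(C6H13OH) = 604.0 / 102.18 = 5.911 mol
n(O2) = 753.0 / 24.5 = 30.73 mol
n/ν for C6H13OH = 5.911/1 = 5.911
n/ν for O2 = 30.73/9 = 3.414
Smallest n/ν is O2 → limiting reagent.
n(H2O) = (7/9) × 30.73 = 23.90 mol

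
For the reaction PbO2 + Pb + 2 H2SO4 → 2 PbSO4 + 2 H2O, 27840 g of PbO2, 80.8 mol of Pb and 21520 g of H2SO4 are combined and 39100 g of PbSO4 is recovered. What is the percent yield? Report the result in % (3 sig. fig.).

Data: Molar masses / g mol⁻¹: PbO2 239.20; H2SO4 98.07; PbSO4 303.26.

79.8 %

n(PbO2) = 27840 / 239.20 = 116.4 mol
n(Pb) = 80.80 mol
n(H2SO4) = 21520 / 98.07 = 219.4 mol
n/ν → PbO2: 116.4, Pb: 80.80, H2SO4: 109.7; Pb is limiting.
theoretical n(PbSO4) = (2/1) × 80.80 = 161.6 mol → 49010 g
% yield = 39100 / 49010 × 100 = 79.78 %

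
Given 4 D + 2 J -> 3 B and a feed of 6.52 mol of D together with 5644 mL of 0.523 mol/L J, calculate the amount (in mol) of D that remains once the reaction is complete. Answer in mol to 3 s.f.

0.616 mol

n(D) = 6.520 mol
n(J) = 0.523 × 5644/1000 = 2.952 mol
n/ν → D: 1.630, J: 1.476; J is limiting.
D consumed = (4/2) × 2.952 = 5.904 mol
D remaining = 6.520 − 5.904 = 0.6160 mol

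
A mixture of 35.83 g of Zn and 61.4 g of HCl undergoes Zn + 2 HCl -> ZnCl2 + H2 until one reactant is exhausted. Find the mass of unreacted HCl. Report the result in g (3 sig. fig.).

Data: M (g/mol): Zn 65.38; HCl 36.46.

n(Zn) = 35.83 / 65.38 = 0.5480 mol
n(HCl) = 61.40 / 36.46 = 1.684 mol
n/ν for Zn = 0.5480/1 = 0.5480
n/ν for HCl = 1.684/2 = 0.8420
Smallest n/ν is Zn → limiting reagent.
HCl consumed = (2/1) × 0.5480 = 1.096 mol
HCl remaining = 1.684 − 1.096 = 0.5880 mol
mass = 0.5880 × 36.46 = 21.44 g

21.4 g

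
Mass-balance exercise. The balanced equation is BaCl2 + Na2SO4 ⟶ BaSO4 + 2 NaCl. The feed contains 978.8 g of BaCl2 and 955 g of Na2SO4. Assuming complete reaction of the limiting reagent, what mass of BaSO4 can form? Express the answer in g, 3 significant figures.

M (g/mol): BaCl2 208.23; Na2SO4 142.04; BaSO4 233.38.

n(BaCl2) = 978.8 / 208.23 = 4.701 mol
n(Na2SO4) = 955.0 / 142.04 = 6.723 mol
n/ν for BaCl2 = 4.701/1 = 4.701
n/ν for Na2SO4 = 6.723/1 = 6.723
Smallest n/ν is BaCl2 → limiting reagent.
n(BaSO4) = (1/1) × 4.701 = 4.701 mol
mass = 4.701 × 233.38 = 1097 g

1100 g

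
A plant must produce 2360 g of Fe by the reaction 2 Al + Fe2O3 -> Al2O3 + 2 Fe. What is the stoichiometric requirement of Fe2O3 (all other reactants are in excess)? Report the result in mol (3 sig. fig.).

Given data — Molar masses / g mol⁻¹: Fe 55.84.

21.1 mol

n(Fe) = 2360 / 55.84 = 42.26 mol
n(Fe2O3) = (1/2) × 42.26 = 21.13 mol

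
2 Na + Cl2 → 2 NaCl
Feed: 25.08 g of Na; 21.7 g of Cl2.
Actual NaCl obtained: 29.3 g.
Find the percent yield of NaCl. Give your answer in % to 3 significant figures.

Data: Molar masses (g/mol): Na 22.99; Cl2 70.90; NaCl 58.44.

n(Na) = 25.08 / 22.99 = 1.091 mol
n(Cl2) = 21.70 / 70.90 = 0.3061 mol
n/ν → Na: 0.5455, Cl2: 0.3061; Cl2 is limiting.
theoretical n(NaCl) = (2/1) × 0.3061 = 0.6122 mol → 35.78 g
% yield = 29.3 / 35.78 × 100 = 81.89 %

81.9 %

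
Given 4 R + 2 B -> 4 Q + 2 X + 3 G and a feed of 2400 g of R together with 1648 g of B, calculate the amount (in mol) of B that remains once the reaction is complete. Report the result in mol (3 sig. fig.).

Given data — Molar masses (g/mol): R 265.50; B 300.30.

n(R) = 2400 / 265.50 = 9.040 mol
n(B) = 1648 / 300.30 = 5.488 mol
n/ν → R: 2.260, B: 2.744; R is limiting.
B consumed = (2/4) × 9.040 = 4.520 mol
B remaining = 5.488 − 4.520 = 0.9680 mol

0.968 mol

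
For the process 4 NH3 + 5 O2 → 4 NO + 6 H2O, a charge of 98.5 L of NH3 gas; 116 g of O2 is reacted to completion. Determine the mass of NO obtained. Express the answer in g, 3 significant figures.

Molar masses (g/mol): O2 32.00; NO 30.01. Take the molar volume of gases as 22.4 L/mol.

87.0 g

n(NH3) = 98.50 / 22.4 = 4.397 mol
n(O2) = 116.0 / 32.00 = 3.625 mol
n/ν for NH3 = 4.397/4 = 1.099
n/ν for O2 = 3.625/5 = 0.7250
Smallest n/ν is O2 → limiting reagent.
n(NO) = (4/5) × 3.625 = 2.900 mol
mass = 2.900 × 30.01 = 87.03 g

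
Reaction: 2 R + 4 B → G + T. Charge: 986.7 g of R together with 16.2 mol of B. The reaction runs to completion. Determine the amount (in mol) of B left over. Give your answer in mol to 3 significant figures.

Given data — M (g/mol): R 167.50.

4.42 mol

n(R) = 986.7 / 167.50 = 5.891 mol
n(B) = 16.20 mol
n/ν → R: 2.946, B: 4.050; R is limiting.
B consumed = (4/2) × 5.891 = 11.78 mol
B remaining = 16.20 − 11.78 = 4.420 mol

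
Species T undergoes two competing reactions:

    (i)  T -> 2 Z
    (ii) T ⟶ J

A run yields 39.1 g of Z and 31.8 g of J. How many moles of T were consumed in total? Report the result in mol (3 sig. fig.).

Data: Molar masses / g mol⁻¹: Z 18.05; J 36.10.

n(Z) = 39.1 / 18.05 = 2.166 mol
n(J) = 31.8 / 36.10 = 0.8809 mol
n(T) via (i) = (1/2)×2.166 = 1.083 mol
n(T) via (ii) = (1/1)×0.8809 = 0.8809 mol
total n(T) = 1.083 + 0.8809 = 1.964 mol

1.96 mol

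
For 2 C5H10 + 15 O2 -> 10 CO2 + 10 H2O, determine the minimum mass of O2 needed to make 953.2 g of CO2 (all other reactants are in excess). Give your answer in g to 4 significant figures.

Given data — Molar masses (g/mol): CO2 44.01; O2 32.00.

1040 g

n(CO2) = 953.2 / 44.01 = 21.66 mol
n(O2) = (15/10) × 21.66 = 32.49 mol
mass = 32.49 × 32.00 = 1040 g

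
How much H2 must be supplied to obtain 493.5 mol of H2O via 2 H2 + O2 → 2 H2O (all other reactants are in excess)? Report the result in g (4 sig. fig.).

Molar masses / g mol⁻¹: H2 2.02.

996.9 g

n(H2O) = 493.5 mol
n(H2) = (2/2) × 493.5 = 493.5 mol
mass = 493.5 × 2.02 = 996.9 g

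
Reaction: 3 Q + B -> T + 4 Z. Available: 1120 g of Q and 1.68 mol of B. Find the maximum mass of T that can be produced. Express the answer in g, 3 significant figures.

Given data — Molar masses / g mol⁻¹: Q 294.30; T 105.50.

n(Q) = 1120 / 294.30 = 3.806 mol
n(B) = 1.680 mol
n/ν → Q: 1.269, B: 1.680; Q is limiting.
n(T) = (1/3) × 3.806 = 1.269 mol
mass = 1.269 × 105.50 = 133.9 g

134 g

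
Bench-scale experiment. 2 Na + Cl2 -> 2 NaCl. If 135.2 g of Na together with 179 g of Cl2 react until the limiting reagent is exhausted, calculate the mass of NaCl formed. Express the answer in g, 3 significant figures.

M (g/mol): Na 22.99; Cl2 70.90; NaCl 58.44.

295 g

n(Na) = 135.2 / 22.99 = 5.881 mol
n(Cl2) = 179.0 / 70.90 = 2.525 mol
n/ν for Na = 5.881/2 = 2.941
n/ν for Cl2 = 2.525/1 = 2.525
Smallest n/ν is Cl2 → limiting reagent.
n(NaCl) = (2/1) × 2.525 = 5.050 mol
mass = 5.050 × 58.44 = 295.1 g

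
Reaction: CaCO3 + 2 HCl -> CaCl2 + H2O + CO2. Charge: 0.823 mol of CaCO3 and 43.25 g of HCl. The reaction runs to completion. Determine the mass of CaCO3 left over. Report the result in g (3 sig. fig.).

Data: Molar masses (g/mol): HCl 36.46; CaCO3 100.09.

23.0 g

n(CaCO3) = 0.8230 mol
n(HCl) = 43.25 / 36.46 = 1.186 mol
n/ν for CaCO3 = 0.8230/1 = 0.8230
n/ν for HCl = 1.186/2 = 0.5930
Smallest n/ν is HCl → limiting reagent.
CaCO3 consumed = (1/2) × 1.186 = 0.5930 mol
CaCO3 remaining = 0.8230 − 0.5930 = 0.2300 mol
mass = 0.2300 × 100.09 = 23.02 g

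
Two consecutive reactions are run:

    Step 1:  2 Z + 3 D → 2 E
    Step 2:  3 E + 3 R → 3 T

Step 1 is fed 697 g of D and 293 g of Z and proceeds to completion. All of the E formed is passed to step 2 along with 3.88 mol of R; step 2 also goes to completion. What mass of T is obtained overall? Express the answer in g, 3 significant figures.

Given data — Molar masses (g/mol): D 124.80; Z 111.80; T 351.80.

Step 1:
n(D) = 697.0 / 124.80 = 5.585 mol
n(Z) = 293.0 / 111.80 = 2.621 mol
n/ν → D: 1.862, Z: 1.311; Z is limiting.
n(E) produced = (2/2) × 2.621 = 2.621 mol
Step 2:
n(E) available = 2.621 mol
n(R) = 3.880 mol
n/ν → E: 0.8737, R: 1.293; E is limiting.
n(T) = (3/3) × 2.621 = 2.621 mol
mass = 2.621 × 351.80 = 922.1 g

922 g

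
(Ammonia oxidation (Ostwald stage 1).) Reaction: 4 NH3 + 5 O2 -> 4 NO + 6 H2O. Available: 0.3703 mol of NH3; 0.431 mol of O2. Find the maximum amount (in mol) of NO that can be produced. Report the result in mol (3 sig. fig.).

0.345 mol

n(NH3) = 0.3703 mol
n(O2) = 0.4310 mol
n/ν for NH3 = 0.3703/4 = 0.09258
n/ν for O2 = 0.4310/5 = 0.08620
Smallest n/ν is O2 → limiting reagent.
n(NO) = (4/5) × 0.4310 = 0.3448 mol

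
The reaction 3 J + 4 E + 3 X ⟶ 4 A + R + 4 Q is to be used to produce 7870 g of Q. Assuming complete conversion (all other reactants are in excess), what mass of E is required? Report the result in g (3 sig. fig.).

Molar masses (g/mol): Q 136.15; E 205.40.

11900 g

n(Q) = 7870 / 136.15 = 57.80 mol
n(E) = (4/4) × 57.80 = 57.80 mol
mass = 57.80 × 205.40 = 11870 g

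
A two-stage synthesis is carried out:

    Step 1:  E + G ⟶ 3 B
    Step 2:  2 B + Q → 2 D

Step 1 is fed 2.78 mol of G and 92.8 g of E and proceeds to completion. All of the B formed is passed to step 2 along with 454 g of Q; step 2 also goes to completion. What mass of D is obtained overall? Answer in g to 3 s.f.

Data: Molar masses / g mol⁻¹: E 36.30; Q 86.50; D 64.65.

Step 1:
n(G) = 2.780 mol
n(E) = 92.80 / 36.30 = 2.556 mol
n/ν for G = 2.780/1 = 2.780
n/ν for E = 2.556/1 = 2.556
Smallest n/ν is E → limiting reagent.
n(B) produced = (3/1) × 2.556 = 7.668 mol
Step 2:
n(B) available = 7.668 mol
n(Q) = 454.0 / 86.50 = 5.249 mol
n/ν for B = 7.668/2 = 3.834
n/ν for Q = 5.249/1 = 5.249
Smallest n/ν is B → limiting reagent.
n(D) = (2/2) × 7.668 = 7.668 mol
mass = 7.668 × 64.65 = 495.7 g

496 g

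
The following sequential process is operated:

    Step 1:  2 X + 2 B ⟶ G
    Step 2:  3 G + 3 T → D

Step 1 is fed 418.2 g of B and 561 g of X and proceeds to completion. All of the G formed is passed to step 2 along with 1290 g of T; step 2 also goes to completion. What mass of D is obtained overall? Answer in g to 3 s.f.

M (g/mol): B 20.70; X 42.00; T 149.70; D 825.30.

1840 g

Step 1:
n(B) = 418.2 / 20.70 = 20.20 mol
n(X) = 561.0 / 42.00 = 13.36 mol
n/ν for B = 20.20/2 = 10.10
n/ν for X = 13.36/2 = 6.680
Smallest n/ν is X → limiting reagent.
n(G) produced = (1/2) × 13.36 = 6.680 mol
Step 2:
n(G) available = 6.680 mol
n(T) = 1290 / 149.70 = 8.617 mol
n/ν for G = 6.680/3 = 2.227
n/ν for T = 8.617/3 = 2.872
Smallest n/ν is G → limiting reagent.
n(D) = (1/3) × 6.680 = 2.227 mol
mass = 2.227 × 825.30 = 1838 g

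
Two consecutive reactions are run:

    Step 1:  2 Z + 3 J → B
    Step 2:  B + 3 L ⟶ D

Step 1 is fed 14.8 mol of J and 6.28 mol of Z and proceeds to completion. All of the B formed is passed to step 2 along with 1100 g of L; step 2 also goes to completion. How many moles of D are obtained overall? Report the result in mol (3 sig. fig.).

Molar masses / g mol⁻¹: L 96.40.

3.14 mol

Step 1:
n(J) = 14.80 mol
n(Z) = 6.280 mol
n/ν for J = 14.80/3 = 4.933
n/ν for Z = 6.280/2 = 3.140
Smallest n/ν is Z → limiting reagent.
n(B) produced = (1/2) × 6.280 = 3.140 mol
Step 2:
n(B) available = 3.140 mol
n(L) = 1100 / 96.40 = 11.41 mol
n/ν for B = 3.140/1 = 3.140
n/ν for L = 11.41/3 = 3.803
Smallest n/ν is B → limiting reagent.
n(D) = (1/1) × 3.140 = 3.140 mol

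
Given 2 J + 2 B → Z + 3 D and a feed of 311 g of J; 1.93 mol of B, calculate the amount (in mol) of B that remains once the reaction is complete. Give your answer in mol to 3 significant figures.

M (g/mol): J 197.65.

n(J) = 311.0 / 197.65 = 1.573 mol
n(B) = 1.930 mol
n/ν → J: 0.7865, B: 0.9650; J is limiting.
B consumed = (2/2) × 1.573 = 1.573 mol
B remaining = 1.930 − 1.573 = 0.3570 mol

0.357 mol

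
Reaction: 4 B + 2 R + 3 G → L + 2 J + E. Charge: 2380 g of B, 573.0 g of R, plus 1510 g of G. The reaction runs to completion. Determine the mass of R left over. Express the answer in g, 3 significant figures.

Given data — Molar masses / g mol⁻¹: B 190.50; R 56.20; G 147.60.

222 g

n(B) = 2380 / 190.50 = 12.49 mol
n(R) = 573.0 / 56.20 = 10.20 mol
n(G) = 1510 / 147.60 = 10.23 mol
n/ν → B: 3.123, R: 5.100, G: 3.410; B is limiting.
R consumed = (2/4) × 12.49 = 6.245 mol
R remaining = 10.20 − 6.245 = 3.955 mol
mass = 3.955 × 56.20 = 222.3 g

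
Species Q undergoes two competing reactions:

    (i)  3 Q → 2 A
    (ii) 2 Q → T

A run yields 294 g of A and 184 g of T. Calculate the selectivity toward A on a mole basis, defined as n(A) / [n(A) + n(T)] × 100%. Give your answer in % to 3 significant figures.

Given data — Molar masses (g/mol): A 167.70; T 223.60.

68.1 %

n(A) = 294 / 167.70 = 1.753 mol
n(T) = 184 / 223.60 = 0.8229 mol
selectivity = 1.753/(1.753+0.8229) × 100 = 68.05 %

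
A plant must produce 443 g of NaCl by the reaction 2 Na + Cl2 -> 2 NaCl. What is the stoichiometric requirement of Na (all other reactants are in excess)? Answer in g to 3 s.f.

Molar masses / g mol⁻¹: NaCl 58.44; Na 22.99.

n(NaCl) = 443 / 58.44 = 7.580 mol
n(Na) = (2/2) × 7.580 = 7.580 mol
mass = 7.580 × 22.99 = 174.3 g

174 g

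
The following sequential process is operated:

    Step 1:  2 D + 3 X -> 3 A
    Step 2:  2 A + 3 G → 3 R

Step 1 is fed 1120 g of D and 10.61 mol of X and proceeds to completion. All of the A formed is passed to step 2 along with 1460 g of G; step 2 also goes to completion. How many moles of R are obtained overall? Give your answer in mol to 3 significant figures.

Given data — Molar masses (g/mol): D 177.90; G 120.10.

12.2 mol

Step 1:
n(D) = 1120 / 177.90 = 6.296 mol
n(X) = 10.61 mol
n/ν for D = 6.296/2 = 3.148
n/ν for X = 10.61/3 = 3.537
Smallest n/ν is D → limiting reagent.
n(A) produced = (3/2) × 6.296 = 9.444 mol
Step 2:
n(A) available = 9.444 mol
n(G) = 1460 / 120.10 = 12.16 mol
n/ν for A = 9.444/2 = 4.722
n/ν for G = 12.16/3 = 4.053
Smallest n/ν is G → limiting reagent.
n(R) = (3/3) × 12.16 = 12.16 mol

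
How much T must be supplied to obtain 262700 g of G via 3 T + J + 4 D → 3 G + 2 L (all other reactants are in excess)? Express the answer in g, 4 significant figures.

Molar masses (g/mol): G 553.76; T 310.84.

147500 g

n(G) = 262700 / 553.76 = 474.4 mol
n(T) = (3/3) × 474.4 = 474.4 mol
mass = 474.4 × 310.84 = 147500 g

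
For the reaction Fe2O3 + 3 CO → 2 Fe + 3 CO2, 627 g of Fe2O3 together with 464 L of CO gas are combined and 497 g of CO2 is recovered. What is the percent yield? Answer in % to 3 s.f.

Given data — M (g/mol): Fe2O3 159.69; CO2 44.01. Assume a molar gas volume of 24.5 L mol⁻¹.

n(Fe2O3) = 627.0 / 159.69 = 3.926 mol
n(CO) = 464.0 / 24.5 = 18.94 mol
n/ν → Fe2O3: 3.926, CO: 6.313; Fe2O3 is limiting.
theoretical n(CO2) = (3/1) × 3.926 = 11.78 mol → 518.4 g
% yield = 497 / 518.4 × 100 = 95.87 %

95.9 %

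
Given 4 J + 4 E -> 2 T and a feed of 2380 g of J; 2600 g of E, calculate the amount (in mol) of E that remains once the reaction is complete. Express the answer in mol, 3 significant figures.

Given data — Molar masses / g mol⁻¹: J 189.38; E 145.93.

n(J) = 2380 / 189.38 = 12.57 mol
n(E) = 2600 / 145.93 = 17.82 mol
n/ν for J = 12.57/4 = 3.143
n/ν for E = 17.82/4 = 4.455
Smallest n/ν is J → limiting reagent.
E consumed = (4/4) × 12.57 = 12.57 mol
E remaining = 17.82 − 12.57 = 5.250 mol

5.25 mol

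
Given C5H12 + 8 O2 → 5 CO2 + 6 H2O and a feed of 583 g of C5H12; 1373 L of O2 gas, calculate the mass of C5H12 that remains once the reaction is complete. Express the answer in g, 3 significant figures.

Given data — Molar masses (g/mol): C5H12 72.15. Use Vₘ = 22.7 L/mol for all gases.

37.5 g

n(C5H12) = 583.0 / 72.15 = 8.080 mol
n(O2) = 1373 / 22.7 = 60.48 mol
n/ν for C5H12 = 8.080/1 = 8.080
n/ν for O2 = 60.48/8 = 7.560
Smallest n/ν is O2 → limiting reagent.
C5H12 consumed = (1/8) × 60.48 = 7.560 mol
C5H12 remaining = 8.080 − 7.560 = 0.5200 mol
mass = 0.5200 × 72.15 = 37.52 g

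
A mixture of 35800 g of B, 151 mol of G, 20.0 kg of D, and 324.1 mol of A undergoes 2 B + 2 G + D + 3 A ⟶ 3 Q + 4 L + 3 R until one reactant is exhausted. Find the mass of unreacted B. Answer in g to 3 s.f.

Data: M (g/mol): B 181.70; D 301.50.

11700 g

n(B) = 35800 / 181.70 = 197.0 mol
n(G) = 151.0 mol
n(D) = 20.00×1000 / 301.50 = 66.33 mol
n(A) = 324.1 mol
n/ν → B: 98.50, G: 75.50, D: 66.33, A: 108.0; D is limiting.
B consumed = (2/1) × 66.33 = 132.7 mol
B remaining = 197.0 − 132.7 = 64.30 mol
mass = 64.30 × 181.70 = 11680 g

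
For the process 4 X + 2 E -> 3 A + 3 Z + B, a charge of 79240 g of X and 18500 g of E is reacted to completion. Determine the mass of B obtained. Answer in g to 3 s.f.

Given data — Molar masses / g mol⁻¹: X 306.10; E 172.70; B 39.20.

2100 g

n(X) = 79240 / 306.10 = 258.9 mol
n(E) = 18500 / 172.70 = 107.1 mol
n/ν for X = 258.9/4 = 64.73
n/ν for E = 107.1/2 = 53.55
Smallest n/ν is E → limiting reagent.
n(B) = (1/2) × 107.1 = 53.55 mol
mass = 53.55 × 39.20 = 2099 g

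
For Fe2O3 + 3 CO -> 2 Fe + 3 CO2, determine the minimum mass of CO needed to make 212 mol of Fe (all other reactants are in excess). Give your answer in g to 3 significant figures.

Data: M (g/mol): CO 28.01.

8910 g

n(Fe) = 212.0 mol
n(CO) = (3/2) × 212.0 = 318.0 mol
mass = 318.0 × 28.01 = 8907 g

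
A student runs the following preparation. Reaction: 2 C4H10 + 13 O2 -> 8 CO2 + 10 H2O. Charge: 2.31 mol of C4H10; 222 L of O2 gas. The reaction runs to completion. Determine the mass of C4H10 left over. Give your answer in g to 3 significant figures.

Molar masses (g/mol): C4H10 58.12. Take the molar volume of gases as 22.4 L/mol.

45.6 g

n(C4H10) = 2.310 mol
n(O2) = 222.0 / 22.4 = 9.911 mol
n/ν → C4H10: 1.155, O2: 0.7624; O2 is limiting.
C4H10 consumed = (2/13) × 9.911 = 1.525 mol
C4H10 remaining = 2.310 − 1.525 = 0.7850 mol
mass = 0.7850 × 58.12 = 45.62 g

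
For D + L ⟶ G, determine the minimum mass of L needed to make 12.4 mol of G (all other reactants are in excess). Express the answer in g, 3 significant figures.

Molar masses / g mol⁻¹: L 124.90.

1550 g

n(G) = 12.40 mol
n(L) = (1/1) × 12.40 = 12.40 mol
mass = 12.40 × 124.90 = 1549 g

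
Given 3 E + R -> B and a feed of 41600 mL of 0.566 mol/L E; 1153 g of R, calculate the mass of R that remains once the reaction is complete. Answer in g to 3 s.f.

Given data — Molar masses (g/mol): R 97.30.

389 g

n(E) = 0.566 × 41600/1000 = 23.55 mol
n(R) = 1153 / 97.30 = 11.85 mol
n/ν → E: 7.850, R: 11.85; E is limiting.
R consumed = (1/3) × 23.55 = 7.850 mol
R remaining = 11.85 − 7.850 = 4.000 mol
mass = 4.000 × 97.30 = 389.2 g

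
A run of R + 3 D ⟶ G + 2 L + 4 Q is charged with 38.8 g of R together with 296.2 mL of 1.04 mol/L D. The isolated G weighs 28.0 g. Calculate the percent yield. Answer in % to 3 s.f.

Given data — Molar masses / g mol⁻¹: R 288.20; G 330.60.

n(R) = 38.80 / 288.20 = 0.1346 mol
n(D) = 1.04 × 296.2/1000 = 0.3080 mol
n/ν for R = 0.1346/1 = 0.1346
n/ν for D = 0.3080/3 = 0.1027
Smallest n/ν is D → limiting reagent.
theoretical n(G) = (1/3) × 0.3080 = 0.1027 mol → 33.95 g
% yield = 28.0 / 33.95 × 100 = 82.47 %

82.5 %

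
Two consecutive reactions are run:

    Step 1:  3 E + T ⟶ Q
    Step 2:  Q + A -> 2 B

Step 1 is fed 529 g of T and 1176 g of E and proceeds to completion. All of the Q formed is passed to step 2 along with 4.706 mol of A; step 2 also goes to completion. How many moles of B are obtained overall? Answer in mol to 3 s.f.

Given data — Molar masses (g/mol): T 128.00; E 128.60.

Step 1:
n(T) = 529.0 / 128.00 = 4.133 mol
n(E) = 1176 / 128.60 = 9.145 mol
n/ν → T: 4.133, E: 3.048; E is limiting.
n(Q) produced = (1/3) × 9.145 = 3.048 mol
Step 2:
n(Q) available = 3.048 mol
n(A) = 4.706 mol
n/ν → Q: 3.048, A: 4.706; Q is limiting.
n(B) = (2/1) × 3.048 = 6.096 mol

6.10 mol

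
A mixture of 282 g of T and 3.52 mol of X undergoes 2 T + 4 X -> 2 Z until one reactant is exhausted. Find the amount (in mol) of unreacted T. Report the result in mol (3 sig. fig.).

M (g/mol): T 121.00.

0.571 mol

n(T) = 282.0 / 121.00 = 2.331 mol
n(X) = 3.520 mol
n/ν for T = 2.331/2 = 1.166
n/ν for X = 3.520/4 = 0.8800
Smallest n/ν is X → limiting reagent.
T consumed = (2/4) × 3.520 = 1.760 mol
T remaining = 2.331 − 1.760 = 0.5710 mol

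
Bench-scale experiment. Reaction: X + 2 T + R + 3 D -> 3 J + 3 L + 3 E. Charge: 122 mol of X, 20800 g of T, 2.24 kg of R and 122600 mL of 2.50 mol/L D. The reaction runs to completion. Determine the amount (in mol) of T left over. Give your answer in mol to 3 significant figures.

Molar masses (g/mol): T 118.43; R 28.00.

n(X) = 122.0 mol
n(T) = 20800 / 118.43 = 175.6 mol
n(R) = 2.240×1000 / 28.00 = 80.00 mol
n(D) = 2.50 × 122600/1000 = 306.5 mol
n/ν for X = 122.0/1 = 122.0
n/ν for T = 175.6/2 = 87.80
n/ν for R = 80.00/1 = 80.00
n/ν for D = 306.5/3 = 102.2
Smallest n/ν is R → limiting reagent.
T consumed = (2/1) × 80.00 = 160.0 mol
T remaining = 175.6 − 160.0 = 15.60 mol

15.6 mol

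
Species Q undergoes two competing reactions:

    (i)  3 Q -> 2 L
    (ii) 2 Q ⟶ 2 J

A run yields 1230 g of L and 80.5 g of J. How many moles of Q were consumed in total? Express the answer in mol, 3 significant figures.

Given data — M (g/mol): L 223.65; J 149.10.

8.79 mol

n(L) = 1230 / 223.65 = 5.500 mol
n(J) = 80.5 / 149.10 = 0.5399 mol
n(Q) via (i) = (3/2)×5.500 = 8.250 mol
n(Q) via (ii) = (2/2)×0.5399 = 0.5399 mol
total n(Q) = 8.250 + 0.5399 = 8.790 mol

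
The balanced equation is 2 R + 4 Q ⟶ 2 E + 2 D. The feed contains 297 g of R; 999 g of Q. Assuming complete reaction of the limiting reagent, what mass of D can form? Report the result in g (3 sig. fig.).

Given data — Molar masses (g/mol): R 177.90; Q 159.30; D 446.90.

746 g

n(R) = 297.0 / 177.90 = 1.669 mol
n(Q) = 999.0 / 159.30 = 6.271 mol
n/ν for R = 1.669/2 = 0.8345
n/ν for Q = 6.271/4 = 1.568
Smallest n/ν is R → limiting reagent.
n(D) = (2/2) × 1.669 = 1.669 mol
mass = 1.669 × 446.90 = 745.9 g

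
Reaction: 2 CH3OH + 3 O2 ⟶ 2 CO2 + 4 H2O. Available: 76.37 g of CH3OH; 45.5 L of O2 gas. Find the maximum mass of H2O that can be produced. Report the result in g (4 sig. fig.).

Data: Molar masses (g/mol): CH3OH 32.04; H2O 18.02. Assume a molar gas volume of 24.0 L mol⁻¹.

n(CH3OH) = 76.37 / 32.04 = 2.384 mol
n(O2) = 45.50 / 24.0 = 1.896 mol
n/ν → CH3OH: 1.192, O2: 0.6320; O2 is limiting.
n(H2O) = (4/3) × 1.896 = 2.528 mol
mass = 2.528 × 18.02 = 45.55 g

45.55 g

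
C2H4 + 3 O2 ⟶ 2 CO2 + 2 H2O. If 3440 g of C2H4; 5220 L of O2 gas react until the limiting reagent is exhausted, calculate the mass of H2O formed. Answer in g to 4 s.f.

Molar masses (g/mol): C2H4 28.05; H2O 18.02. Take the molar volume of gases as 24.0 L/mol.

2613 g

n(C2H4) = 3440 / 28.05 = 122.6 mol
n(O2) = 5220 / 24.0 = 217.5 mol
n/ν for C2H4 = 122.6/1 = 122.6
n/ν for O2 = 217.5/3 = 72.50
Smallest n/ν is O2 → limiting reagent.
n(H2O) = (2/3) × 217.5 = 145.0 mol
mass = 145.0 × 18.02 = 2613 g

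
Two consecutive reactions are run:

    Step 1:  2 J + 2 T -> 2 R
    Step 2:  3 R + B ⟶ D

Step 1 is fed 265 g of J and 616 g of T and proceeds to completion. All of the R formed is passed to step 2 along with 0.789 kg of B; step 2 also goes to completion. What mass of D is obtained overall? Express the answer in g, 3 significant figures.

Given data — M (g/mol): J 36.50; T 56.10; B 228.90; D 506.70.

1230 g

Step 1:
n(J) = 265.0 / 36.50 = 7.260 mol
n(T) = 616.0 / 56.10 = 10.98 mol
n/ν for J = 7.260/2 = 3.630
n/ν for T = 10.98/2 = 5.490
Smallest n/ν is J → limiting reagent.
n(R) produced = (2/2) × 7.260 = 7.260 mol
Step 2:
n(R) available = 7.260 mol
n(B) = 0.7890×1000 / 228.90 = 3.447 mol
n/ν for R = 7.260/3 = 2.420
n/ν for B = 3.447/1 = 3.447
Smallest n/ν is R → limiting reagent.
n(D) = (1/3) × 7.260 = 2.420 mol
mass = 2.420 × 506.70 = 1226 g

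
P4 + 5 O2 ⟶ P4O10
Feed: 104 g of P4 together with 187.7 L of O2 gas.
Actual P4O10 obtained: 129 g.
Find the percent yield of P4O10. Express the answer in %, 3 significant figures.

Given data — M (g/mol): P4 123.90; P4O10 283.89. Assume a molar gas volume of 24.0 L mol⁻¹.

n(P4) = 104.0 / 123.90 = 0.8394 mol
n(O2) = 187.7 / 24.0 = 7.821 mol
n/ν → P4: 0.8394, O2: 1.564; P4 is limiting.
theoretical n(P4O10) = (1/1) × 0.8394 = 0.8394 mol → 238.3 g
% yield = 129 / 238.3 × 100 = 54.13 %

54.1 %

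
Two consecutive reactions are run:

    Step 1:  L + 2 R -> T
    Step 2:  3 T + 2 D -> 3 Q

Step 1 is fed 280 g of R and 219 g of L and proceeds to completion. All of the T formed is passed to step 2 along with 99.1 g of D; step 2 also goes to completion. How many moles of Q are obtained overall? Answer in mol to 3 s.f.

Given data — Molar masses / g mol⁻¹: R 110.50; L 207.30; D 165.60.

Step 1:
n(R) = 280.0 / 110.50 = 2.534 mol
n(L) = 219.0 / 207.30 = 1.056 mol
n/ν → R: 1.267, L: 1.056; L is limiting.
n(T) produced = (1/1) × 1.056 = 1.056 mol
Step 2:
n(T) available = 1.056 mol
n(D) = 99.10 / 165.60 = 0.5984 mol
n/ν → T: 0.3520, D: 0.2992; D is limiting.
n(Q) = (3/2) × 0.5984 = 0.8976 mol

0.898 mol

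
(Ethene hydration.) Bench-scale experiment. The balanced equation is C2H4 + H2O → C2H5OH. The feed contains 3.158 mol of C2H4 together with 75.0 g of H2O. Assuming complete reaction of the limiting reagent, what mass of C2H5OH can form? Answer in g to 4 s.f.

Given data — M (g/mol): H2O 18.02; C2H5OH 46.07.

145.5 g

n(C2H4) = 3.158 mol
n(H2O) = 75.00 / 18.02 = 4.162 mol
n/ν → C2H4: 3.158, H2O: 4.162; C2H4 is limiting.
n(C2H5OH) = (1/1) × 3.158 = 3.158 mol
mass = 3.158 × 46.07 = 145.5 g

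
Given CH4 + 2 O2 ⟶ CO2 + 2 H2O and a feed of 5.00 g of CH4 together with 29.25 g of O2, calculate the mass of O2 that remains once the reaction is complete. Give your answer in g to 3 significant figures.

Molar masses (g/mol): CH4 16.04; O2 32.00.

9.30 g

n(CH4) = 5.000 / 16.04 = 0.3117 mol
n(O2) = 29.25 / 32.00 = 0.9141 mol
n/ν → CH4: 0.3117, O2: 0.4571; CH4 is limiting.
O2 consumed = (2/1) × 0.3117 = 0.6234 mol
O2 remaining = 0.9141 − 0.6234 = 0.2907 mol
mass = 0.2907 × 32.00 = 9.302 g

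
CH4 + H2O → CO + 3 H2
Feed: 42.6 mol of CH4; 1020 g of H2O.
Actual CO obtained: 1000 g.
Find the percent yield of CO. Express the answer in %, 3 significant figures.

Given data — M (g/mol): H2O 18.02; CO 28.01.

83.8 %

n(CH4) = 42.60 mol
n(H2O) = 1020 / 18.02 = 56.60 mol
n/ν for CH4 = 42.60/1 = 42.60
n/ν for H2O = 56.60/1 = 56.60
Smallest n/ν is CH4 → limiting reagent.
theoretical n(CO) = (1/1) × 42.60 = 42.60 mol → 1193 g
% yield = 1000 / 1193 × 100 = 83.82 %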